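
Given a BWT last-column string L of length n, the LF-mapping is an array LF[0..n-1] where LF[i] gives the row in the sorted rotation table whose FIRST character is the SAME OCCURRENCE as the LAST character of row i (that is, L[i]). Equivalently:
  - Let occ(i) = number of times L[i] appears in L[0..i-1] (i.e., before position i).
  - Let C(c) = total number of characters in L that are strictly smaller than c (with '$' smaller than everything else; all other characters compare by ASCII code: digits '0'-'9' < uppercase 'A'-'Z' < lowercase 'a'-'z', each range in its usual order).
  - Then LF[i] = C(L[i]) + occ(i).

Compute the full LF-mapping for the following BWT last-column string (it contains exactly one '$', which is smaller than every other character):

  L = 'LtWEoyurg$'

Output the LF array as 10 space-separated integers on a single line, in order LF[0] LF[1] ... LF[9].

Answer: 2 7 3 1 5 9 8 6 4 0

Derivation:
Char counts: '$':1, 'E':1, 'L':1, 'W':1, 'g':1, 'o':1, 'r':1, 't':1, 'u':1, 'y':1
C (first-col start): C('$')=0, C('E')=1, C('L')=2, C('W')=3, C('g')=4, C('o')=5, C('r')=6, C('t')=7, C('u')=8, C('y')=9
L[0]='L': occ=0, LF[0]=C('L')+0=2+0=2
L[1]='t': occ=0, LF[1]=C('t')+0=7+0=7
L[2]='W': occ=0, LF[2]=C('W')+0=3+0=3
L[3]='E': occ=0, LF[3]=C('E')+0=1+0=1
L[4]='o': occ=0, LF[4]=C('o')+0=5+0=5
L[5]='y': occ=0, LF[5]=C('y')+0=9+0=9
L[6]='u': occ=0, LF[6]=C('u')+0=8+0=8
L[7]='r': occ=0, LF[7]=C('r')+0=6+0=6
L[8]='g': occ=0, LF[8]=C('g')+0=4+0=4
L[9]='$': occ=0, LF[9]=C('$')+0=0+0=0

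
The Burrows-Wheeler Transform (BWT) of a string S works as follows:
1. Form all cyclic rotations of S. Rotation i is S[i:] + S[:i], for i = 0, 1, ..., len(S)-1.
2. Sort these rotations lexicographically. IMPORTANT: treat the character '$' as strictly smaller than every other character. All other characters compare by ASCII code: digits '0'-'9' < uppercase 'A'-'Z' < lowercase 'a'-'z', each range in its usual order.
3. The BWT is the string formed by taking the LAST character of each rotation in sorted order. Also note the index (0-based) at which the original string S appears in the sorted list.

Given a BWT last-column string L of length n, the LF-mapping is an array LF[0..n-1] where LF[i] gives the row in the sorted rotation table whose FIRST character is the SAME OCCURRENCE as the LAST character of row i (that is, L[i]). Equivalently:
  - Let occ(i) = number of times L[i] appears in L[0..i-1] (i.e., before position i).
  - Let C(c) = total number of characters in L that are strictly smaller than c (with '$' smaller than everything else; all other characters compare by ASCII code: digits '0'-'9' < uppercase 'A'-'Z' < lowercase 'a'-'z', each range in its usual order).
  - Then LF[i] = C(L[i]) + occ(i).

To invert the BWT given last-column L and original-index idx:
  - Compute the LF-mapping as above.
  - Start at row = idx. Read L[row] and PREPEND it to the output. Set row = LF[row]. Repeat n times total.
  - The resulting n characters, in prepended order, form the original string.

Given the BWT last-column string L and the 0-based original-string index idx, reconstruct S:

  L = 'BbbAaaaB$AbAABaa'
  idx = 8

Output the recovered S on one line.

Answer: aAabaBBbAAabAaB$

Derivation:
LF mapping: 5 13 14 1 8 9 10 6 0 2 15 3 4 7 11 12
Walk LF starting at row 8, prepending L[row]:
  step 1: row=8, L[8]='$', prepend. Next row=LF[8]=0
  step 2: row=0, L[0]='B', prepend. Next row=LF[0]=5
  step 3: row=5, L[5]='a', prepend. Next row=LF[5]=9
  step 4: row=9, L[9]='A', prepend. Next row=LF[9]=2
  step 5: row=2, L[2]='b', prepend. Next row=LF[2]=14
  step 6: row=14, L[14]='a', prepend. Next row=LF[14]=11
  step 7: row=11, L[11]='A', prepend. Next row=LF[11]=3
  step 8: row=3, L[3]='A', prepend. Next row=LF[3]=1
  step 9: row=1, L[1]='b', prepend. Next row=LF[1]=13
  step 10: row=13, L[13]='B', prepend. Next row=LF[13]=7
  step 11: row=7, L[7]='B', prepend. Next row=LF[7]=6
  step 12: row=6, L[6]='a', prepend. Next row=LF[6]=10
  step 13: row=10, L[10]='b', prepend. Next row=LF[10]=15
  step 14: row=15, L[15]='a', prepend. Next row=LF[15]=12
  step 15: row=12, L[12]='A', prepend. Next row=LF[12]=4
  step 16: row=4, L[4]='a', prepend. Next row=LF[4]=8
Reversed output: aAabaBBbAAabAaB$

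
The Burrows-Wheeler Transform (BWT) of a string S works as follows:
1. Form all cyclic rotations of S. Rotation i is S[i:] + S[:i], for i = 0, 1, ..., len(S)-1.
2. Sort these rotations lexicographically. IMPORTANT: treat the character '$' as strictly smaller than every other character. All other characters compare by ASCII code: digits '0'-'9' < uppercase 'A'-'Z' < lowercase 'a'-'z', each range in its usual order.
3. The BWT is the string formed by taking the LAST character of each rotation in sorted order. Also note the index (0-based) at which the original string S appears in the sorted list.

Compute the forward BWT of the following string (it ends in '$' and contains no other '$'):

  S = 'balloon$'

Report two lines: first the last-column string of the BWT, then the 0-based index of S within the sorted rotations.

Answer: nb$alool
2

Derivation:
All 8 rotations (rotation i = S[i:]+S[:i]):
  rot[0] = balloon$
  rot[1] = alloon$b
  rot[2] = lloon$ba
  rot[3] = loon$bal
  rot[4] = oon$ball
  rot[5] = on$ballo
  rot[6] = n$balloo
  rot[7] = $balloon
Sorted (with $ < everything):
  sorted[0] = $balloon  (last char: 'n')
  sorted[1] = alloon$b  (last char: 'b')
  sorted[2] = balloon$  (last char: '$')
  sorted[3] = lloon$ba  (last char: 'a')
  sorted[4] = loon$bal  (last char: 'l')
  sorted[5] = n$balloo  (last char: 'o')
  sorted[6] = on$ballo  (last char: 'o')
  sorted[7] = oon$ball  (last char: 'l')
Last column: nb$alool
Original string S is at sorted index 2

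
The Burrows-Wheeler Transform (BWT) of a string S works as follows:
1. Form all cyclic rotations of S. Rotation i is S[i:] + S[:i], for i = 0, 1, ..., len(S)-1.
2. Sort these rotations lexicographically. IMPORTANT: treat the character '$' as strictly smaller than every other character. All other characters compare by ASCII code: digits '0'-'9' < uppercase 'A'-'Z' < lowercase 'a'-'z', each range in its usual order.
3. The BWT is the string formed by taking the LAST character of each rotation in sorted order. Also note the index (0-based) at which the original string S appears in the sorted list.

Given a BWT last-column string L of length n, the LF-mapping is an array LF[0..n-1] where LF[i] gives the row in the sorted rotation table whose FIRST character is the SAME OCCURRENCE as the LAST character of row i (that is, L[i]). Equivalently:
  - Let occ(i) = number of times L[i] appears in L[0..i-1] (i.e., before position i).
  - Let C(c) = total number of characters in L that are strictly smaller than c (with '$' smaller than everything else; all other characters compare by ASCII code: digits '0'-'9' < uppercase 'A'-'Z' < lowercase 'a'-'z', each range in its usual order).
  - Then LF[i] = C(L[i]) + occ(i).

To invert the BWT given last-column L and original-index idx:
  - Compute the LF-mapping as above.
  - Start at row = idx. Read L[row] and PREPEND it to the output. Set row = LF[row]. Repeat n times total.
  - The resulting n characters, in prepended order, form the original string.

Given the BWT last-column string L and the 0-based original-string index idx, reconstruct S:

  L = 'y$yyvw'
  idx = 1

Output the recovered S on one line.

LF mapping: 3 0 4 5 1 2
Walk LF starting at row 1, prepending L[row]:
  step 1: row=1, L[1]='$', prepend. Next row=LF[1]=0
  step 2: row=0, L[0]='y', prepend. Next row=LF[0]=3
  step 3: row=3, L[3]='y', prepend. Next row=LF[3]=5
  step 4: row=5, L[5]='w', prepend. Next row=LF[5]=2
  step 5: row=2, L[2]='y', prepend. Next row=LF[2]=4
  step 6: row=4, L[4]='v', prepend. Next row=LF[4]=1
Reversed output: vywyy$

Answer: vywyy$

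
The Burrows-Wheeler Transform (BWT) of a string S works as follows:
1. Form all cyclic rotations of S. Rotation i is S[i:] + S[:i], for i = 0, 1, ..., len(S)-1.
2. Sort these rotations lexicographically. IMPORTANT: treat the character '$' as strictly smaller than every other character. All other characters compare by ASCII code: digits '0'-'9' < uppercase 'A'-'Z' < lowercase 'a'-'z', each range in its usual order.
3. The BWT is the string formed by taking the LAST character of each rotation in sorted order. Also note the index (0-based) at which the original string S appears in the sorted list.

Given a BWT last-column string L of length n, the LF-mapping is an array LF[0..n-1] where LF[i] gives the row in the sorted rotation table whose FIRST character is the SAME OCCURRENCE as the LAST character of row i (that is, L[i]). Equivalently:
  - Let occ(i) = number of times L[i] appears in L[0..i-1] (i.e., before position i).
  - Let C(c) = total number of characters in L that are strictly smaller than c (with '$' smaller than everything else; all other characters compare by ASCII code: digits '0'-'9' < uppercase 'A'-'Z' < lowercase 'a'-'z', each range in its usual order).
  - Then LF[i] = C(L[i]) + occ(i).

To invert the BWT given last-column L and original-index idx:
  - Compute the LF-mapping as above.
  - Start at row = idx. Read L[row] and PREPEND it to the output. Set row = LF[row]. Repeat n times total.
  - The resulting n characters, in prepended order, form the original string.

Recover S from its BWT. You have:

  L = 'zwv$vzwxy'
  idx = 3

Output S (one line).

Answer: wvvwyzxz$

Derivation:
LF mapping: 7 3 1 0 2 8 4 5 6
Walk LF starting at row 3, prepending L[row]:
  step 1: row=3, L[3]='$', prepend. Next row=LF[3]=0
  step 2: row=0, L[0]='z', prepend. Next row=LF[0]=7
  step 3: row=7, L[7]='x', prepend. Next row=LF[7]=5
  step 4: row=5, L[5]='z', prepend. Next row=LF[5]=8
  step 5: row=8, L[8]='y', prepend. Next row=LF[8]=6
  step 6: row=6, L[6]='w', prepend. Next row=LF[6]=4
  step 7: row=4, L[4]='v', prepend. Next row=LF[4]=2
  step 8: row=2, L[2]='v', prepend. Next row=LF[2]=1
  step 9: row=1, L[1]='w', prepend. Next row=LF[1]=3
Reversed output: wvvwyzxz$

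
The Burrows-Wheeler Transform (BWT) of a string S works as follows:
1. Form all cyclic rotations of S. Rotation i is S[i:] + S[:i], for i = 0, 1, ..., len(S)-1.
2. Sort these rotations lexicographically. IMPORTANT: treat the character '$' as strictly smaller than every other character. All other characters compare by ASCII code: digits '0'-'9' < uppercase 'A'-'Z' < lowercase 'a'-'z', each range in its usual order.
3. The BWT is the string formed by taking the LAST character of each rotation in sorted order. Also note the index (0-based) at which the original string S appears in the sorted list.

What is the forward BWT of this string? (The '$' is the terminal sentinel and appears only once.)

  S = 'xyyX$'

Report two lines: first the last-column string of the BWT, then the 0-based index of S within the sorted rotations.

Answer: Xy$yx
2

Derivation:
All 5 rotations (rotation i = S[i:]+S[:i]):
  rot[0] = xyyX$
  rot[1] = yyX$x
  rot[2] = yX$xy
  rot[3] = X$xyy
  rot[4] = $xyyX
Sorted (with $ < everything):
  sorted[0] = $xyyX  (last char: 'X')
  sorted[1] = X$xyy  (last char: 'y')
  sorted[2] = xyyX$  (last char: '$')
  sorted[3] = yX$xy  (last char: 'y')
  sorted[4] = yyX$x  (last char: 'x')
Last column: Xy$yx
Original string S is at sorted index 2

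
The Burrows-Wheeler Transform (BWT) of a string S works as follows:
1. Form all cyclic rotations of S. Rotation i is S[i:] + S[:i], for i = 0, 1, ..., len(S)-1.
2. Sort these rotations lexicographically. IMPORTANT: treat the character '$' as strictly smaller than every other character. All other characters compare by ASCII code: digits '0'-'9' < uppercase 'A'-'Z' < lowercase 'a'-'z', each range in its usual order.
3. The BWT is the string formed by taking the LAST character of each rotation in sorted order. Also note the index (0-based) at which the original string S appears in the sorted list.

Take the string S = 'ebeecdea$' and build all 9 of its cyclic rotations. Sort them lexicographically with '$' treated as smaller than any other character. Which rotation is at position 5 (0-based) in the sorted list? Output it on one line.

All 9 rotations (rotation i = S[i:]+S[:i]):
  rot[0] = ebeecdea$
  rot[1] = beecdea$e
  rot[2] = eecdea$eb
  rot[3] = ecdea$ebe
  rot[4] = cdea$ebee
  rot[5] = dea$ebeec
  rot[6] = ea$ebeecd
  rot[7] = a$ebeecde
  rot[8] = $ebeecdea
Sorted (with $ < everything):
  sorted[0] = $ebeecdea
  sorted[1] = a$ebeecde
  sorted[2] = beecdea$e
  sorted[3] = cdea$ebee
  sorted[4] = dea$ebeec
  sorted[5] = ea$ebeecd
  sorted[6] = ebeecdea$
  sorted[7] = ecdea$ebe
  sorted[8] = eecdea$eb
sorted[5] = ea$ebeecd

Answer: ea$ebeecd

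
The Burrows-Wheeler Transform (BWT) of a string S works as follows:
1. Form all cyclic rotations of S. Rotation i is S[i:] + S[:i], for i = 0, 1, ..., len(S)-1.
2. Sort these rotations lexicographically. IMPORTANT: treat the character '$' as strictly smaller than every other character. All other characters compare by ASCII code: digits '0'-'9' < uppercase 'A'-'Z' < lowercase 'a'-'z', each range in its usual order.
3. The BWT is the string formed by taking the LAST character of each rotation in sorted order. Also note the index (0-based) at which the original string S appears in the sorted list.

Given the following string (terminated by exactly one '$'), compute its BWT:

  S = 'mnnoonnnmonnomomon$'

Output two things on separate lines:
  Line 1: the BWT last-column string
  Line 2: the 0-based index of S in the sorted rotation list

All 19 rotations (rotation i = S[i:]+S[:i]):
  rot[0] = mnnoonnnmonnomomon$
  rot[1] = nnoonnnmonnomomon$m
  rot[2] = noonnnmonnomomon$mn
  rot[3] = oonnnmonnomomon$mnn
  rot[4] = onnnmonnomomon$mnno
  rot[5] = nnnmonnomomon$mnnoo
  rot[6] = nnmonnomomon$mnnoon
  rot[7] = nmonnomomon$mnnoonn
  rot[8] = monnomomon$mnnoonnn
  rot[9] = onnomomon$mnnoonnnm
  rot[10] = nnomomon$mnnoonnnmo
  rot[11] = nomomon$mnnoonnnmon
  rot[12] = omomon$mnnoonnnmonn
  rot[13] = momon$mnnoonnnmonno
  rot[14] = omon$mnnoonnnmonnom
  rot[15] = mon$mnnoonnnmonnomo
  rot[16] = on$mnnoonnnmonnomom
  rot[17] = n$mnnoonnnmonnomomo
  rot[18] = $mnnoonnnmonnomomon
Sorted (with $ < everything):
  sorted[0] = $mnnoonnnmonnomomon  (last char: 'n')
  sorted[1] = mnnoonnnmonnomomon$  (last char: '$')
  sorted[2] = momon$mnnoonnnmonno  (last char: 'o')
  sorted[3] = mon$mnnoonnnmonnomo  (last char: 'o')
  sorted[4] = monnomomon$mnnoonnn  (last char: 'n')
  sorted[5] = n$mnnoonnnmonnomomo  (last char: 'o')
  sorted[6] = nmonnomomon$mnnoonn  (last char: 'n')
  sorted[7] = nnmonnomomon$mnnoon  (last char: 'n')
  sorted[8] = nnnmonnomomon$mnnoo  (last char: 'o')
  sorted[9] = nnomomon$mnnoonnnmo  (last char: 'o')
  sorted[10] = nnoonnnmonnomomon$m  (last char: 'm')
  sorted[11] = nomomon$mnnoonnnmon  (last char: 'n')
  sorted[12] = noonnnmonnomomon$mn  (last char: 'n')
  sorted[13] = omomon$mnnoonnnmonn  (last char: 'n')
  sorted[14] = omon$mnnoonnnmonnom  (last char: 'm')
  sorted[15] = on$mnnoonnnmonnomom  (last char: 'm')
  sorted[16] = onnnmonnomomon$mnno  (last char: 'o')
  sorted[17] = onnomomon$mnnoonnnm  (last char: 'm')
  sorted[18] = oonnnmonnomomon$mnn  (last char: 'n')
Last column: n$oononnoomnnnmmomn
Original string S is at sorted index 1

Answer: n$oononnoomnnnmmomn
1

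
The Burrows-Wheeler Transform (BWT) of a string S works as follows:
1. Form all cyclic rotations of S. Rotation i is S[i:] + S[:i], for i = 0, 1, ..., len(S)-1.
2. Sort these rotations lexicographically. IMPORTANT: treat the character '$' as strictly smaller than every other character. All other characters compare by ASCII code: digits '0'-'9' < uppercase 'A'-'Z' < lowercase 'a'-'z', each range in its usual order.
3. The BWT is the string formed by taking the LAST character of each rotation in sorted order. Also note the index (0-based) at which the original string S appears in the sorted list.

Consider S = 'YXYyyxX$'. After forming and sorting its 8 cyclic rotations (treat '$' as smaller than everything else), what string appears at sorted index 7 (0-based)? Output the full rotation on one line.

Answer: yyxX$YXY

Derivation:
All 8 rotations (rotation i = S[i:]+S[:i]):
  rot[0] = YXYyyxX$
  rot[1] = XYyyxX$Y
  rot[2] = YyyxX$YX
  rot[3] = yyxX$YXY
  rot[4] = yxX$YXYy
  rot[5] = xX$YXYyy
  rot[6] = X$YXYyyx
  rot[7] = $YXYyyxX
Sorted (with $ < everything):
  sorted[0] = $YXYyyxX
  sorted[1] = X$YXYyyx
  sorted[2] = XYyyxX$Y
  sorted[3] = YXYyyxX$
  sorted[4] = YyyxX$YX
  sorted[5] = xX$YXYyy
  sorted[6] = yxX$YXYy
  sorted[7] = yyxX$YXY
sorted[7] = yyxX$YXY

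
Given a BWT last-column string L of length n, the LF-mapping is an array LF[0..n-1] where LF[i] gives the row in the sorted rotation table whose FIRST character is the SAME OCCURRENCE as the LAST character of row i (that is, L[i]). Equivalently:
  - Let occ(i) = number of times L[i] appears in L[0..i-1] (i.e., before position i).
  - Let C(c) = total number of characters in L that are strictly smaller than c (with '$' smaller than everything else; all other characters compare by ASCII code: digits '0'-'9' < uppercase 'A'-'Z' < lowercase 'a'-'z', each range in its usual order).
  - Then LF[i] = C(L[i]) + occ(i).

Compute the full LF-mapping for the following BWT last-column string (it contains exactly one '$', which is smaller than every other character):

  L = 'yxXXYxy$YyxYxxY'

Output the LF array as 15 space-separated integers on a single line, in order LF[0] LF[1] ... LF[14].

Char counts: '$':1, 'X':2, 'Y':4, 'x':5, 'y':3
C (first-col start): C('$')=0, C('X')=1, C('Y')=3, C('x')=7, C('y')=12
L[0]='y': occ=0, LF[0]=C('y')+0=12+0=12
L[1]='x': occ=0, LF[1]=C('x')+0=7+0=7
L[2]='X': occ=0, LF[2]=C('X')+0=1+0=1
L[3]='X': occ=1, LF[3]=C('X')+1=1+1=2
L[4]='Y': occ=0, LF[4]=C('Y')+0=3+0=3
L[5]='x': occ=1, LF[5]=C('x')+1=7+1=8
L[6]='y': occ=1, LF[6]=C('y')+1=12+1=13
L[7]='$': occ=0, LF[7]=C('$')+0=0+0=0
L[8]='Y': occ=1, LF[8]=C('Y')+1=3+1=4
L[9]='y': occ=2, LF[9]=C('y')+2=12+2=14
L[10]='x': occ=2, LF[10]=C('x')+2=7+2=9
L[11]='Y': occ=2, LF[11]=C('Y')+2=3+2=5
L[12]='x': occ=3, LF[12]=C('x')+3=7+3=10
L[13]='x': occ=4, LF[13]=C('x')+4=7+4=11
L[14]='Y': occ=3, LF[14]=C('Y')+3=3+3=6

Answer: 12 7 1 2 3 8 13 0 4 14 9 5 10 11 6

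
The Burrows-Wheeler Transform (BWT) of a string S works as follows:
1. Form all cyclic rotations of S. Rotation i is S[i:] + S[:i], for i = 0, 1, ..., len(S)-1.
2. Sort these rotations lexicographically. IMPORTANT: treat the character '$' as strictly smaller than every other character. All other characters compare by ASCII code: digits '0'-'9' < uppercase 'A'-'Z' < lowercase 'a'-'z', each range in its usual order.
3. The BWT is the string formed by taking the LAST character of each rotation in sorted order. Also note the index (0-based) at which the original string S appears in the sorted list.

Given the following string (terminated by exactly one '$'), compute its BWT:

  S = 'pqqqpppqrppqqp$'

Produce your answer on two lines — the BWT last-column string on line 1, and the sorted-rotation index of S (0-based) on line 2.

Answer: pqqrpp$pqqpqppq
6

Derivation:
All 15 rotations (rotation i = S[i:]+S[:i]):
  rot[0] = pqqqpppqrppqqp$
  rot[1] = qqqpppqrppqqp$p
  rot[2] = qqpppqrppqqp$pq
  rot[3] = qpppqrppqqp$pqq
  rot[4] = pppqrppqqp$pqqq
  rot[5] = ppqrppqqp$pqqqp
  rot[6] = pqrppqqp$pqqqpp
  rot[7] = qrppqqp$pqqqppp
  rot[8] = rppqqp$pqqqpppq
  rot[9] = ppqqp$pqqqpppqr
  rot[10] = pqqp$pqqqpppqrp
  rot[11] = qqp$pqqqpppqrpp
  rot[12] = qp$pqqqpppqrppq
  rot[13] = p$pqqqpppqrppqq
  rot[14] = $pqqqpppqrppqqp
Sorted (with $ < everything):
  sorted[0] = $pqqqpppqrppqqp  (last char: 'p')
  sorted[1] = p$pqqqpppqrppqq  (last char: 'q')
  sorted[2] = pppqrppqqp$pqqq  (last char: 'q')
  sorted[3] = ppqqp$pqqqpppqr  (last char: 'r')
  sorted[4] = ppqrppqqp$pqqqp  (last char: 'p')
  sorted[5] = pqqp$pqqqpppqrp  (last char: 'p')
  sorted[6] = pqqqpppqrppqqp$  (last char: '$')
  sorted[7] = pqrppqqp$pqqqpp  (last char: 'p')
  sorted[8] = qp$pqqqpppqrppq  (last char: 'q')
  sorted[9] = qpppqrppqqp$pqq  (last char: 'q')
  sorted[10] = qqp$pqqqpppqrpp  (last char: 'p')
  sorted[11] = qqpppqrppqqp$pq  (last char: 'q')
  sorted[12] = qqqpppqrppqqp$p  (last char: 'p')
  sorted[13] = qrppqqp$pqqqppp  (last char: 'p')
  sorted[14] = rppqqp$pqqqpppq  (last char: 'q')
Last column: pqqrpp$pqqpqppq
Original string S is at sorted index 6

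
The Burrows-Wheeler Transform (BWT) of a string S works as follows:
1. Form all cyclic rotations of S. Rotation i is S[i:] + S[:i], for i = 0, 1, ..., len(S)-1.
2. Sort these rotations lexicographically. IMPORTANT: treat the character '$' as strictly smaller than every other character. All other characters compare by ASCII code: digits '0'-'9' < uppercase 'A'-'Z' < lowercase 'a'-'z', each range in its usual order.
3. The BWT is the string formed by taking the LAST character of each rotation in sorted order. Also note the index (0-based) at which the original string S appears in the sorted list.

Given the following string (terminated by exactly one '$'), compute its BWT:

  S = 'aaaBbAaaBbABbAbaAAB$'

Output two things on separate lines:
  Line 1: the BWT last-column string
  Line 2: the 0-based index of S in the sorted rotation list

Answer: BaAbbbAaaAbaaAa$BBBA
15

Derivation:
All 20 rotations (rotation i = S[i:]+S[:i]):
  rot[0] = aaaBbAaaBbABbAbaAAB$
  rot[1] = aaBbAaaBbABbAbaAAB$a
  rot[2] = aBbAaaBbABbAbaAAB$aa
  rot[3] = BbAaaBbABbAbaAAB$aaa
  rot[4] = bAaaBbABbAbaAAB$aaaB
  rot[5] = AaaBbABbAbaAAB$aaaBb
  rot[6] = aaBbABbAbaAAB$aaaBbA
  rot[7] = aBbABbAbaAAB$aaaBbAa
  rot[8] = BbABbAbaAAB$aaaBbAaa
  rot[9] = bABbAbaAAB$aaaBbAaaB
  rot[10] = ABbAbaAAB$aaaBbAaaBb
  rot[11] = BbAbaAAB$aaaBbAaaBbA
  rot[12] = bAbaAAB$aaaBbAaaBbAB
  rot[13] = AbaAAB$aaaBbAaaBbABb
  rot[14] = baAAB$aaaBbAaaBbABbA
  rot[15] = aAAB$aaaBbAaaBbABbAb
  rot[16] = AAB$aaaBbAaaBbABbAba
  rot[17] = AB$aaaBbAaaBbABbAbaA
  rot[18] = B$aaaBbAaaBbABbAbaAA
  rot[19] = $aaaBbAaaBbABbAbaAAB
Sorted (with $ < everything):
  sorted[0] = $aaaBbAaaBbABbAbaAAB  (last char: 'B')
  sorted[1] = AAB$aaaBbAaaBbABbAba  (last char: 'a')
  sorted[2] = AB$aaaBbAaaBbABbAbaA  (last char: 'A')
  sorted[3] = ABbAbaAAB$aaaBbAaaBb  (last char: 'b')
  sorted[4] = AaaBbABbAbaAAB$aaaBb  (last char: 'b')
  sorted[5] = AbaAAB$aaaBbAaaBbABb  (last char: 'b')
  sorted[6] = B$aaaBbAaaBbABbAbaAA  (last char: 'A')
  sorted[7] = BbABbAbaAAB$aaaBbAaa  (last char: 'a')
  sorted[8] = BbAaaBbABbAbaAAB$aaa  (last char: 'a')
  sorted[9] = BbAbaAAB$aaaBbAaaBbA  (last char: 'A')
  sorted[10] = aAAB$aaaBbAaaBbABbAb  (last char: 'b')
  sorted[11] = aBbABbAbaAAB$aaaBbAa  (last char: 'a')
  sorted[12] = aBbAaaBbABbAbaAAB$aa  (last char: 'a')
  sorted[13] = aaBbABbAbaAAB$aaaBbA  (last char: 'A')
  sorted[14] = aaBbAaaBbABbAbaAAB$a  (last char: 'a')
  sorted[15] = aaaBbAaaBbABbAbaAAB$  (last char: '$')
  sorted[16] = bABbAbaAAB$aaaBbAaaB  (last char: 'B')
  sorted[17] = bAaaBbABbAbaAAB$aaaB  (last char: 'B')
  sorted[18] = bAbaAAB$aaaBbAaaBbAB  (last char: 'B')
  sorted[19] = baAAB$aaaBbAaaBbABbA  (last char: 'A')
Last column: BaAbbbAaaAbaaAa$BBBA
Original string S is at sorted index 15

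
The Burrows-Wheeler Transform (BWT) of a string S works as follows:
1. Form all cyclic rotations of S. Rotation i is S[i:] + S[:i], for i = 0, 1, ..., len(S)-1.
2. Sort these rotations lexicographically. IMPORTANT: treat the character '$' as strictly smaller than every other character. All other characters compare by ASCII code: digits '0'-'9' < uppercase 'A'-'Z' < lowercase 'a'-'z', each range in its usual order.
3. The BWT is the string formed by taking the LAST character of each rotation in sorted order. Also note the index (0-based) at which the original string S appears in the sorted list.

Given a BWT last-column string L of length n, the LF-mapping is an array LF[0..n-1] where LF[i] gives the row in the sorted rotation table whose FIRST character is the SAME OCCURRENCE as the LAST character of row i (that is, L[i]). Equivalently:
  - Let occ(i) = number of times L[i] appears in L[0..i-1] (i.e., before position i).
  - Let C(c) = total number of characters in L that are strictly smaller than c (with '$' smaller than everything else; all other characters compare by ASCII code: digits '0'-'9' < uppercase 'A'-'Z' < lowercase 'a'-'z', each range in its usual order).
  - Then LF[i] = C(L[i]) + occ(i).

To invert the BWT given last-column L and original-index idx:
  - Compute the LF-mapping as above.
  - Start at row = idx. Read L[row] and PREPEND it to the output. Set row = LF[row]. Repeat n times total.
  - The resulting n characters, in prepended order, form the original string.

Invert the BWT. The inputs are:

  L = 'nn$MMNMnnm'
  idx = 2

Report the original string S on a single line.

Answer: MNmnnnMMn$

Derivation:
LF mapping: 6 7 0 1 2 4 3 8 9 5
Walk LF starting at row 2, prepending L[row]:
  step 1: row=2, L[2]='$', prepend. Next row=LF[2]=0
  step 2: row=0, L[0]='n', prepend. Next row=LF[0]=6
  step 3: row=6, L[6]='M', prepend. Next row=LF[6]=3
  step 4: row=3, L[3]='M', prepend. Next row=LF[3]=1
  step 5: row=1, L[1]='n', prepend. Next row=LF[1]=7
  step 6: row=7, L[7]='n', prepend. Next row=LF[7]=8
  step 7: row=8, L[8]='n', prepend. Next row=LF[8]=9
  step 8: row=9, L[9]='m', prepend. Next row=LF[9]=5
  step 9: row=5, L[5]='N', prepend. Next row=LF[5]=4
  step 10: row=4, L[4]='M', prepend. Next row=LF[4]=2
Reversed output: MNmnnnMMn$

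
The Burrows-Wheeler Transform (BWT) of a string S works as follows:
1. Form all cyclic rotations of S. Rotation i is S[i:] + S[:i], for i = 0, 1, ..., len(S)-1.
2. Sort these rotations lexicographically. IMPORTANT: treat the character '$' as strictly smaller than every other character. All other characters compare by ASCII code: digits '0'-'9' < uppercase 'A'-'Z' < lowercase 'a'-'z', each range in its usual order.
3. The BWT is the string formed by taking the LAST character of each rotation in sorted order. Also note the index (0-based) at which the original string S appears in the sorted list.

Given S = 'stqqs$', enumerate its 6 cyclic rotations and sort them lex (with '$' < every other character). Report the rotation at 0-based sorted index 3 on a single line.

Answer: s$stqq

Derivation:
All 6 rotations (rotation i = S[i:]+S[:i]):
  rot[0] = stqqs$
  rot[1] = tqqs$s
  rot[2] = qqs$st
  rot[3] = qs$stq
  rot[4] = s$stqq
  rot[5] = $stqqs
Sorted (with $ < everything):
  sorted[0] = $stqqs
  sorted[1] = qqs$st
  sorted[2] = qs$stq
  sorted[3] = s$stqq
  sorted[4] = stqqs$
  sorted[5] = tqqs$s
sorted[3] = s$stqq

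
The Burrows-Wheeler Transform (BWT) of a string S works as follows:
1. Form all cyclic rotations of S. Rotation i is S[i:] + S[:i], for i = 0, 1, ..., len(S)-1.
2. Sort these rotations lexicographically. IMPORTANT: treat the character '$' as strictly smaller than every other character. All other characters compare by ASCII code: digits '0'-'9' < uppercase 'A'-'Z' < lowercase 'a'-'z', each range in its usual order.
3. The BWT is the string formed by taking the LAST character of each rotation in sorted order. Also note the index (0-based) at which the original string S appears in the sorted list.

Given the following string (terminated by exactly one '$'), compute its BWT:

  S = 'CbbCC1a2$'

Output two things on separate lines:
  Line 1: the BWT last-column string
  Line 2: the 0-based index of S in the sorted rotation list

Answer: 2CaCb$1bC
5

Derivation:
All 9 rotations (rotation i = S[i:]+S[:i]):
  rot[0] = CbbCC1a2$
  rot[1] = bbCC1a2$C
  rot[2] = bCC1a2$Cb
  rot[3] = CC1a2$Cbb
  rot[4] = C1a2$CbbC
  rot[5] = 1a2$CbbCC
  rot[6] = a2$CbbCC1
  rot[7] = 2$CbbCC1a
  rot[8] = $CbbCC1a2
Sorted (with $ < everything):
  sorted[0] = $CbbCC1a2  (last char: '2')
  sorted[1] = 1a2$CbbCC  (last char: 'C')
  sorted[2] = 2$CbbCC1a  (last char: 'a')
  sorted[3] = C1a2$CbbC  (last char: 'C')
  sorted[4] = CC1a2$Cbb  (last char: 'b')
  sorted[5] = CbbCC1a2$  (last char: '$')
  sorted[6] = a2$CbbCC1  (last char: '1')
  sorted[7] = bCC1a2$Cb  (last char: 'b')
  sorted[8] = bbCC1a2$C  (last char: 'C')
Last column: 2CaCb$1bC
Original string S is at sorted index 5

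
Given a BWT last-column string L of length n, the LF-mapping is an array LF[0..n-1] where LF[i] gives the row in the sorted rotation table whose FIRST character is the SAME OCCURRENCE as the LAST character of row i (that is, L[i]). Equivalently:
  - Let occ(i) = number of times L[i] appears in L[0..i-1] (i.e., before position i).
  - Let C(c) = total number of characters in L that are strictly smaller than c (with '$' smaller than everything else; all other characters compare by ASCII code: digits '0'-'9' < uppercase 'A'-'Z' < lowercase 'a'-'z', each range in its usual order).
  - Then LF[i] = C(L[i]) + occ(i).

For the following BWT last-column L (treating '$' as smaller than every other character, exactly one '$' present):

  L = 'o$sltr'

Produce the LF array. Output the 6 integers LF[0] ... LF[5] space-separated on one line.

Char counts: '$':1, 'l':1, 'o':1, 'r':1, 's':1, 't':1
C (first-col start): C('$')=0, C('l')=1, C('o')=2, C('r')=3, C('s')=4, C('t')=5
L[0]='o': occ=0, LF[0]=C('o')+0=2+0=2
L[1]='$': occ=0, LF[1]=C('$')+0=0+0=0
L[2]='s': occ=0, LF[2]=C('s')+0=4+0=4
L[3]='l': occ=0, LF[3]=C('l')+0=1+0=1
L[4]='t': occ=0, LF[4]=C('t')+0=5+0=5
L[5]='r': occ=0, LF[5]=C('r')+0=3+0=3

Answer: 2 0 4 1 5 3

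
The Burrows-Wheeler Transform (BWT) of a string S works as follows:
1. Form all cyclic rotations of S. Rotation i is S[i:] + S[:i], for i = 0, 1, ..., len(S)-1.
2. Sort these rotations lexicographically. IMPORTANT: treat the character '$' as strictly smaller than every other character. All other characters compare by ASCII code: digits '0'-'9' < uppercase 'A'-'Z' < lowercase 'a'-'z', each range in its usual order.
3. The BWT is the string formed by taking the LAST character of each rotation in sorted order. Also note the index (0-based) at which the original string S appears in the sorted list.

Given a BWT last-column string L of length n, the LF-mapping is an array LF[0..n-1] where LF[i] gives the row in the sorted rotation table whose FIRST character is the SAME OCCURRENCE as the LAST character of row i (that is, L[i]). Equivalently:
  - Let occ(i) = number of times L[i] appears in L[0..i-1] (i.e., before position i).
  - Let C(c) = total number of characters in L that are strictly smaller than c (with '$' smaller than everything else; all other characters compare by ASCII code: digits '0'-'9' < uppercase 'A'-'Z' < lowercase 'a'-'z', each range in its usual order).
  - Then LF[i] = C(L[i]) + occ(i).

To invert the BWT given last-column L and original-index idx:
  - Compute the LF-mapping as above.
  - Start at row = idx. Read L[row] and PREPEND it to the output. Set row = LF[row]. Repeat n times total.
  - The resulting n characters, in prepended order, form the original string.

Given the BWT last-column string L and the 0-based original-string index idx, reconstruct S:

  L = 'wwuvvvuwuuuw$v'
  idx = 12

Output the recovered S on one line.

Answer: wvuvwwuuvuvuw$

Derivation:
LF mapping: 10 11 1 6 7 8 2 12 3 4 5 13 0 9
Walk LF starting at row 12, prepending L[row]:
  step 1: row=12, L[12]='$', prepend. Next row=LF[12]=0
  step 2: row=0, L[0]='w', prepend. Next row=LF[0]=10
  step 3: row=10, L[10]='u', prepend. Next row=LF[10]=5
  step 4: row=5, L[5]='v', prepend. Next row=LF[5]=8
  step 5: row=8, L[8]='u', prepend. Next row=LF[8]=3
  step 6: row=3, L[3]='v', prepend. Next row=LF[3]=6
  step 7: row=6, L[6]='u', prepend. Next row=LF[6]=2
  step 8: row=2, L[2]='u', prepend. Next row=LF[2]=1
  step 9: row=1, L[1]='w', prepend. Next row=LF[1]=11
  step 10: row=11, L[11]='w', prepend. Next row=LF[11]=13
  step 11: row=13, L[13]='v', prepend. Next row=LF[13]=9
  step 12: row=9, L[9]='u', prepend. Next row=LF[9]=4
  step 13: row=4, L[4]='v', prepend. Next row=LF[4]=7
  step 14: row=7, L[7]='w', prepend. Next row=LF[7]=12
Reversed output: wvuvwwuuvuvuw$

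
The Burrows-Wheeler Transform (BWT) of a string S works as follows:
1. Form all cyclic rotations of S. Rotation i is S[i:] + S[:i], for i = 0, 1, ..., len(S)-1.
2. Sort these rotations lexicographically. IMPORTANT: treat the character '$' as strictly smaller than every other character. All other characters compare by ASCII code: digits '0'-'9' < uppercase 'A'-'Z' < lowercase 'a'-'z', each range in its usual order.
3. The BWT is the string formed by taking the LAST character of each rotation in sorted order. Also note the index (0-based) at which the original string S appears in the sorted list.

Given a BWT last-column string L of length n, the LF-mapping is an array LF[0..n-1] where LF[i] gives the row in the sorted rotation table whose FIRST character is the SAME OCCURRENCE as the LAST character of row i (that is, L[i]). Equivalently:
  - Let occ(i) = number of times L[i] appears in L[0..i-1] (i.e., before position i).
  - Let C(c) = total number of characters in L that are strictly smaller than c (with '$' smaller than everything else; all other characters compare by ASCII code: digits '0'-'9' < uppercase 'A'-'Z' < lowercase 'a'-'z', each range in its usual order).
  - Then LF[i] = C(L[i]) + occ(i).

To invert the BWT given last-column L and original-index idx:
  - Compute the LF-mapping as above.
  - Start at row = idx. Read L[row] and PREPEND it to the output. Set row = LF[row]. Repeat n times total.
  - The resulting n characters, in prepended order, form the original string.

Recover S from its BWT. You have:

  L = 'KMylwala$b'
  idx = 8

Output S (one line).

Answer: wallabyMK$

Derivation:
LF mapping: 1 2 9 6 8 3 7 4 0 5
Walk LF starting at row 8, prepending L[row]:
  step 1: row=8, L[8]='$', prepend. Next row=LF[8]=0
  step 2: row=0, L[0]='K', prepend. Next row=LF[0]=1
  step 3: row=1, L[1]='M', prepend. Next row=LF[1]=2
  step 4: row=2, L[2]='y', prepend. Next row=LF[2]=9
  step 5: row=9, L[9]='b', prepend. Next row=LF[9]=5
  step 6: row=5, L[5]='a', prepend. Next row=LF[5]=3
  step 7: row=3, L[3]='l', prepend. Next row=LF[3]=6
  step 8: row=6, L[6]='l', prepend. Next row=LF[6]=7
  step 9: row=7, L[7]='a', prepend. Next row=LF[7]=4
  step 10: row=4, L[4]='w', prepend. Next row=LF[4]=8
Reversed output: wallabyMK$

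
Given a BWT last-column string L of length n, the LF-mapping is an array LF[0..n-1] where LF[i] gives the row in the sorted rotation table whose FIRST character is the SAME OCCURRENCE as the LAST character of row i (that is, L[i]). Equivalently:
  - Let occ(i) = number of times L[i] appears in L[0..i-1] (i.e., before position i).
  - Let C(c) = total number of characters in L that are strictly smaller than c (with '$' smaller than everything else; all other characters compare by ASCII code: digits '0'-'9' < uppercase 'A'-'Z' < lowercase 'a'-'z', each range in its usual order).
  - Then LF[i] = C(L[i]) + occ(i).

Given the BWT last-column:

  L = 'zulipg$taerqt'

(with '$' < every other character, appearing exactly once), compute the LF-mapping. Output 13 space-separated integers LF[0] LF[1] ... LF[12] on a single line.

Answer: 12 11 5 4 6 3 0 9 1 2 8 7 10

Derivation:
Char counts: '$':1, 'a':1, 'e':1, 'g':1, 'i':1, 'l':1, 'p':1, 'q':1, 'r':1, 't':2, 'u':1, 'z':1
C (first-col start): C('$')=0, C('a')=1, C('e')=2, C('g')=3, C('i')=4, C('l')=5, C('p')=6, C('q')=7, C('r')=8, C('t')=9, C('u')=11, C('z')=12
L[0]='z': occ=0, LF[0]=C('z')+0=12+0=12
L[1]='u': occ=0, LF[1]=C('u')+0=11+0=11
L[2]='l': occ=0, LF[2]=C('l')+0=5+0=5
L[3]='i': occ=0, LF[3]=C('i')+0=4+0=4
L[4]='p': occ=0, LF[4]=C('p')+0=6+0=6
L[5]='g': occ=0, LF[5]=C('g')+0=3+0=3
L[6]='$': occ=0, LF[6]=C('$')+0=0+0=0
L[7]='t': occ=0, LF[7]=C('t')+0=9+0=9
L[8]='a': occ=0, LF[8]=C('a')+0=1+0=1
L[9]='e': occ=0, LF[9]=C('e')+0=2+0=2
L[10]='r': occ=0, LF[10]=C('r')+0=8+0=8
L[11]='q': occ=0, LF[11]=C('q')+0=7+0=7
L[12]='t': occ=1, LF[12]=C('t')+1=9+1=10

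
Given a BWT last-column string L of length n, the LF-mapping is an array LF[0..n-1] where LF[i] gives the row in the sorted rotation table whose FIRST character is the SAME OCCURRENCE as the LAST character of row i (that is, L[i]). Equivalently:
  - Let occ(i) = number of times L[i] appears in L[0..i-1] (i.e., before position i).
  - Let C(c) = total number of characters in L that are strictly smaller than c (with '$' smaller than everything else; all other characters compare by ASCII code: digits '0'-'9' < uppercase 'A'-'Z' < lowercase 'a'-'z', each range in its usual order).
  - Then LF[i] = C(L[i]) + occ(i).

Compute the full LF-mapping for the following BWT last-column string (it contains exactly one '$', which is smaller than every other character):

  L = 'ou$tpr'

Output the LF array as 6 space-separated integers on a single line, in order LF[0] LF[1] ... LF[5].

Answer: 1 5 0 4 2 3

Derivation:
Char counts: '$':1, 'o':1, 'p':1, 'r':1, 't':1, 'u':1
C (first-col start): C('$')=0, C('o')=1, C('p')=2, C('r')=3, C('t')=4, C('u')=5
L[0]='o': occ=0, LF[0]=C('o')+0=1+0=1
L[1]='u': occ=0, LF[1]=C('u')+0=5+0=5
L[2]='$': occ=0, LF[2]=C('$')+0=0+0=0
L[3]='t': occ=0, LF[3]=C('t')+0=4+0=4
L[4]='p': occ=0, LF[4]=C('p')+0=2+0=2
L[5]='r': occ=0, LF[5]=C('r')+0=3+0=3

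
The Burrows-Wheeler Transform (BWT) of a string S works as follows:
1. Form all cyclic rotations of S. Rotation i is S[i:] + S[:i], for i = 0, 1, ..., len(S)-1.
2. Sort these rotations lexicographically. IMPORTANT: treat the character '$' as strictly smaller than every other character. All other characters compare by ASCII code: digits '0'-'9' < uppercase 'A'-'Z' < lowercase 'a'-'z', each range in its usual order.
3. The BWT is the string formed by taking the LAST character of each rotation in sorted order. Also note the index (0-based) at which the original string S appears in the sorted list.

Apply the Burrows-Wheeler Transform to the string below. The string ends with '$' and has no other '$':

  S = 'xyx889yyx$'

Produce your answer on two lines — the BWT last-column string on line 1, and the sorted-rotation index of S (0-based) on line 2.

Answer: xx88yy$yx9
6

Derivation:
All 10 rotations (rotation i = S[i:]+S[:i]):
  rot[0] = xyx889yyx$
  rot[1] = yx889yyx$x
  rot[2] = x889yyx$xy
  rot[3] = 889yyx$xyx
  rot[4] = 89yyx$xyx8
  rot[5] = 9yyx$xyx88
  rot[6] = yyx$xyx889
  rot[7] = yx$xyx889y
  rot[8] = x$xyx889yy
  rot[9] = $xyx889yyx
Sorted (with $ < everything):
  sorted[0] = $xyx889yyx  (last char: 'x')
  sorted[1] = 889yyx$xyx  (last char: 'x')
  sorted[2] = 89yyx$xyx8  (last char: '8')
  sorted[3] = 9yyx$xyx88  (last char: '8')
  sorted[4] = x$xyx889yy  (last char: 'y')
  sorted[5] = x889yyx$xy  (last char: 'y')
  sorted[6] = xyx889yyx$  (last char: '$')
  sorted[7] = yx$xyx889y  (last char: 'y')
  sorted[8] = yx889yyx$x  (last char: 'x')
  sorted[9] = yyx$xyx889  (last char: '9')
Last column: xx88yy$yx9
Original string S is at sorted index 6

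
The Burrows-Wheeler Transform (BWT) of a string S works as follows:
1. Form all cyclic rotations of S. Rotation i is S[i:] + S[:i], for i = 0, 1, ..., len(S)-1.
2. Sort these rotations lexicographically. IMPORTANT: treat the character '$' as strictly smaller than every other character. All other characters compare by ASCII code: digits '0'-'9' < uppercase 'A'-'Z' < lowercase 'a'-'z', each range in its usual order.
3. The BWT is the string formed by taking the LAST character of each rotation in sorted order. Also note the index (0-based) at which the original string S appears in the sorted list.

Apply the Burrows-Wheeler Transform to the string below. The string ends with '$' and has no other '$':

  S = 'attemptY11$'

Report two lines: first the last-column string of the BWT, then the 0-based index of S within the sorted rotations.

Answer: 11Yt$tempta
4

Derivation:
All 11 rotations (rotation i = S[i:]+S[:i]):
  rot[0] = attemptY11$
  rot[1] = ttemptY11$a
  rot[2] = temptY11$at
  rot[3] = emptY11$att
  rot[4] = mptY11$atte
  rot[5] = ptY11$attem
  rot[6] = tY11$attemp
  rot[7] = Y11$attempt
  rot[8] = 11$attemptY
  rot[9] = 1$attemptY1
  rot[10] = $attemptY11
Sorted (with $ < everything):
  sorted[0] = $attemptY11  (last char: '1')
  sorted[1] = 1$attemptY1  (last char: '1')
  sorted[2] = 11$attemptY  (last char: 'Y')
  sorted[3] = Y11$attempt  (last char: 't')
  sorted[4] = attemptY11$  (last char: '$')
  sorted[5] = emptY11$att  (last char: 't')
  sorted[6] = mptY11$atte  (last char: 'e')
  sorted[7] = ptY11$attem  (last char: 'm')
  sorted[8] = tY11$attemp  (last char: 'p')
  sorted[9] = temptY11$at  (last char: 't')
  sorted[10] = ttemptY11$a  (last char: 'a')
Last column: 11Yt$tempta
Original string S is at sorted index 4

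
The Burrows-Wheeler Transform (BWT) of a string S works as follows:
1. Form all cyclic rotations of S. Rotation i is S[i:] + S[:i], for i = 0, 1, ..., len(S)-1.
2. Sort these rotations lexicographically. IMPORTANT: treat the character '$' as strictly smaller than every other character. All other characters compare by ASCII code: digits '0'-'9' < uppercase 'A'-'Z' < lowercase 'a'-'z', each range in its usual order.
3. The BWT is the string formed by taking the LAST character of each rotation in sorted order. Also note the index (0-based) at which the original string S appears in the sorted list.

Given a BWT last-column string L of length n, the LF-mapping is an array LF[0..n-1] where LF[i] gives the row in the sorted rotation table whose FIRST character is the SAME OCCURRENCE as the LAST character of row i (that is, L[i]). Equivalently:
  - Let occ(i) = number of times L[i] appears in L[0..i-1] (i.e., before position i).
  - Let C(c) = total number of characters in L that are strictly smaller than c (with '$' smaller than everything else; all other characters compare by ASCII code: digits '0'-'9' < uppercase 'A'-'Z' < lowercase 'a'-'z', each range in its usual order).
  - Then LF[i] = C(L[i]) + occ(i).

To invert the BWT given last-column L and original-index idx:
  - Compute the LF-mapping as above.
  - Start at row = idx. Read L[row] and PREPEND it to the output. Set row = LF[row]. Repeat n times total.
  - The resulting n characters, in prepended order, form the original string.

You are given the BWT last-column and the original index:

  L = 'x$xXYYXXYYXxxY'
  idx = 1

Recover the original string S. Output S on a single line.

Answer: XXYYYxxxXYYXx$

Derivation:
LF mapping: 10 0 11 1 5 6 2 3 7 8 4 12 13 9
Walk LF starting at row 1, prepending L[row]:
  step 1: row=1, L[1]='$', prepend. Next row=LF[1]=0
  step 2: row=0, L[0]='x', prepend. Next row=LF[0]=10
  step 3: row=10, L[10]='X', prepend. Next row=LF[10]=4
  step 4: row=4, L[4]='Y', prepend. Next row=LF[4]=5
  step 5: row=5, L[5]='Y', prepend. Next row=LF[5]=6
  step 6: row=6, L[6]='X', prepend. Next row=LF[6]=2
  step 7: row=2, L[2]='x', prepend. Next row=LF[2]=11
  step 8: row=11, L[11]='x', prepend. Next row=LF[11]=12
  step 9: row=12, L[12]='x', prepend. Next row=LF[12]=13
  step 10: row=13, L[13]='Y', prepend. Next row=LF[13]=9
  step 11: row=9, L[9]='Y', prepend. Next row=LF[9]=8
  step 12: row=8, L[8]='Y', prepend. Next row=LF[8]=7
  step 13: row=7, L[7]='X', prepend. Next row=LF[7]=3
  step 14: row=3, L[3]='X', prepend. Next row=LF[3]=1
Reversed output: XXYYYxxxXYYXx$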